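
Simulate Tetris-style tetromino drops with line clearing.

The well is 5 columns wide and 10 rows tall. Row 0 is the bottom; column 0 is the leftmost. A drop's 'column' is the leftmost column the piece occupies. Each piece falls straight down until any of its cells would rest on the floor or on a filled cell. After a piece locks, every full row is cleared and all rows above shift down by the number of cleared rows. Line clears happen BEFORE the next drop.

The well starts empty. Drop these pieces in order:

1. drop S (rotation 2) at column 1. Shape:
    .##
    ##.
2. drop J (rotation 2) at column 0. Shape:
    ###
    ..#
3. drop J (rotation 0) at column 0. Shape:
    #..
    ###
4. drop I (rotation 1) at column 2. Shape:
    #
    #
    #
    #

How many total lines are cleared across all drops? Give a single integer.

Answer: 0

Derivation:
Drop 1: S rot2 at col 1 lands with bottom-row=0; cleared 0 line(s) (total 0); column heights now [0 1 2 2 0], max=2
Drop 2: J rot2 at col 0 lands with bottom-row=2; cleared 0 line(s) (total 0); column heights now [4 4 4 2 0], max=4
Drop 3: J rot0 at col 0 lands with bottom-row=4; cleared 0 line(s) (total 0); column heights now [6 5 5 2 0], max=6
Drop 4: I rot1 at col 2 lands with bottom-row=5; cleared 0 line(s) (total 0); column heights now [6 5 9 2 0], max=9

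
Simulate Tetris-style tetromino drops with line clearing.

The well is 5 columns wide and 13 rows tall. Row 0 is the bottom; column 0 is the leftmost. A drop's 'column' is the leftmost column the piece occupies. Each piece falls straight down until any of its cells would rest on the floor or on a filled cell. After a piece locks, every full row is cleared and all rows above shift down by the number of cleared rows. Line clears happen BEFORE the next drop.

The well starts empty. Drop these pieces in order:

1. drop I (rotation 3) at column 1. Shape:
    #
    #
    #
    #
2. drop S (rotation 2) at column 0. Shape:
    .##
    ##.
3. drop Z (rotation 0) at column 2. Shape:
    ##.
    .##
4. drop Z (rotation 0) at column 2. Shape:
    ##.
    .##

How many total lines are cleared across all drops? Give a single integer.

Drop 1: I rot3 at col 1 lands with bottom-row=0; cleared 0 line(s) (total 0); column heights now [0 4 0 0 0], max=4
Drop 2: S rot2 at col 0 lands with bottom-row=4; cleared 0 line(s) (total 0); column heights now [5 6 6 0 0], max=6
Drop 3: Z rot0 at col 2 lands with bottom-row=5; cleared 0 line(s) (total 0); column heights now [5 6 7 7 6], max=7
Drop 4: Z rot0 at col 2 lands with bottom-row=7; cleared 0 line(s) (total 0); column heights now [5 6 9 9 8], max=9

Answer: 0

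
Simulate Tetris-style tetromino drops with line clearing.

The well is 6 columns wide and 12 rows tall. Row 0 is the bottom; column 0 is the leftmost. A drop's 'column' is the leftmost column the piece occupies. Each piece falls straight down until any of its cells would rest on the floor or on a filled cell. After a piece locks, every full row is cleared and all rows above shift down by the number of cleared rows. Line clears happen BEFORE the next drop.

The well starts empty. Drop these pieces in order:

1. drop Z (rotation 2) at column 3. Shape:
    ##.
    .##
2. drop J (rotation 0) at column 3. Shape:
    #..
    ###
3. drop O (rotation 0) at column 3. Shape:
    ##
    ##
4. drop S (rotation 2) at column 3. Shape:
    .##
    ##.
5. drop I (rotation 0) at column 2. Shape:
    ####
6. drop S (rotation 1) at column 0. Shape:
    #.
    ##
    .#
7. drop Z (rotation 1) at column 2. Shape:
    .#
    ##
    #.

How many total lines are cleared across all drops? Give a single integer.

Drop 1: Z rot2 at col 3 lands with bottom-row=0; cleared 0 line(s) (total 0); column heights now [0 0 0 2 2 1], max=2
Drop 2: J rot0 at col 3 lands with bottom-row=2; cleared 0 line(s) (total 0); column heights now [0 0 0 4 3 3], max=4
Drop 3: O rot0 at col 3 lands with bottom-row=4; cleared 0 line(s) (total 0); column heights now [0 0 0 6 6 3], max=6
Drop 4: S rot2 at col 3 lands with bottom-row=6; cleared 0 line(s) (total 0); column heights now [0 0 0 7 8 8], max=8
Drop 5: I rot0 at col 2 lands with bottom-row=8; cleared 0 line(s) (total 0); column heights now [0 0 9 9 9 9], max=9
Drop 6: S rot1 at col 0 lands with bottom-row=0; cleared 0 line(s) (total 0); column heights now [3 2 9 9 9 9], max=9
Drop 7: Z rot1 at col 2 lands with bottom-row=9; cleared 0 line(s) (total 0); column heights now [3 2 11 12 9 9], max=12

Answer: 0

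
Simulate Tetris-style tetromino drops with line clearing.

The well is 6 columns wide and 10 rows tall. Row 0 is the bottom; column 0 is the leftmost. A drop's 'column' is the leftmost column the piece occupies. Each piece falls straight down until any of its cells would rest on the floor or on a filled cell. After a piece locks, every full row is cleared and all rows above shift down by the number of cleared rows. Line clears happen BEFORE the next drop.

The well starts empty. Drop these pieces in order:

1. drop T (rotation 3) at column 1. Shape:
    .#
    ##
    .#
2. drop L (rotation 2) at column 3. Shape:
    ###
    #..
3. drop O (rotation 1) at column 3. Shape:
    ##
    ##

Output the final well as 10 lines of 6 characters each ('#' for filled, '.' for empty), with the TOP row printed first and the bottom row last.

Answer: ......
......
......
......
......
......
...##.
..###.
.#####
..##..

Derivation:
Drop 1: T rot3 at col 1 lands with bottom-row=0; cleared 0 line(s) (total 0); column heights now [0 2 3 0 0 0], max=3
Drop 2: L rot2 at col 3 lands with bottom-row=0; cleared 0 line(s) (total 0); column heights now [0 2 3 2 2 2], max=3
Drop 3: O rot1 at col 3 lands with bottom-row=2; cleared 0 line(s) (total 0); column heights now [0 2 3 4 4 2], max=4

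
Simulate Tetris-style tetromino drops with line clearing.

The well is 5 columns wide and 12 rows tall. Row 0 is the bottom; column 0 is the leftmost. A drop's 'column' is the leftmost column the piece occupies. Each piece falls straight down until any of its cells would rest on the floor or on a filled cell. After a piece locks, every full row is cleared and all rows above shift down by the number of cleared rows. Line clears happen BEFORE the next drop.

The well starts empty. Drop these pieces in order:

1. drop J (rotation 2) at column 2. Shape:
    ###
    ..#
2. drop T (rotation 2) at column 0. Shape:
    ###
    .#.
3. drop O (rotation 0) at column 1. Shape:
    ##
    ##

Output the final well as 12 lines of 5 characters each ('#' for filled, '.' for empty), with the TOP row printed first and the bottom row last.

Drop 1: J rot2 at col 2 lands with bottom-row=0; cleared 0 line(s) (total 0); column heights now [0 0 2 2 2], max=2
Drop 2: T rot2 at col 0 lands with bottom-row=1; cleared 0 line(s) (total 0); column heights now [3 3 3 2 2], max=3
Drop 3: O rot0 at col 1 lands with bottom-row=3; cleared 0 line(s) (total 0); column heights now [3 5 5 2 2], max=5

Answer: .....
.....
.....
.....
.....
.....
.....
.##..
.##..
###..
.####
....#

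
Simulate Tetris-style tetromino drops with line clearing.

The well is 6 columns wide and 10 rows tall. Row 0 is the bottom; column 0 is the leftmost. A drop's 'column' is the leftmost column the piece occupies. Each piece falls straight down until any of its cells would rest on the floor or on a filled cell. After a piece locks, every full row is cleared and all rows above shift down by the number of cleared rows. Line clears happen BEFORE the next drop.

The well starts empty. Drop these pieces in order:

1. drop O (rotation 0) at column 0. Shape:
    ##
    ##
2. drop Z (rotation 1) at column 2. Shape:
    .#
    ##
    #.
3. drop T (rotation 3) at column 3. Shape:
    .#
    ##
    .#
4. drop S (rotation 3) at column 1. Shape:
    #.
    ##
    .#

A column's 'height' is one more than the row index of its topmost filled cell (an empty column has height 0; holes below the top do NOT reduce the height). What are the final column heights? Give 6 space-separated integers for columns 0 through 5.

Answer: 2 5 4 4 5 0

Derivation:
Drop 1: O rot0 at col 0 lands with bottom-row=0; cleared 0 line(s) (total 0); column heights now [2 2 0 0 0 0], max=2
Drop 2: Z rot1 at col 2 lands with bottom-row=0; cleared 0 line(s) (total 0); column heights now [2 2 2 3 0 0], max=3
Drop 3: T rot3 at col 3 lands with bottom-row=2; cleared 0 line(s) (total 0); column heights now [2 2 2 4 5 0], max=5
Drop 4: S rot3 at col 1 lands with bottom-row=2; cleared 0 line(s) (total 0); column heights now [2 5 4 4 5 0], max=5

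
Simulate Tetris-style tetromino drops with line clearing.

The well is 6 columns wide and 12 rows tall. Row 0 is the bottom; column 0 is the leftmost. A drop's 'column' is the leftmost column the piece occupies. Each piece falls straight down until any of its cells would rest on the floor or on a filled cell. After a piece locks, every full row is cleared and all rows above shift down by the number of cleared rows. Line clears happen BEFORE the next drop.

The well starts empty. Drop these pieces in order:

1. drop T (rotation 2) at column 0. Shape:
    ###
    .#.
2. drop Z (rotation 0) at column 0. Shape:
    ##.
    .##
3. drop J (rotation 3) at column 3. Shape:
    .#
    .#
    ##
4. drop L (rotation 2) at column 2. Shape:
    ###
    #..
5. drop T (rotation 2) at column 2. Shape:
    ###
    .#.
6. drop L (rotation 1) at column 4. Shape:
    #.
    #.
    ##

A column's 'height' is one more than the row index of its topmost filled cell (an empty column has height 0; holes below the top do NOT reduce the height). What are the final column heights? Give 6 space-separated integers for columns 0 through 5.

Drop 1: T rot2 at col 0 lands with bottom-row=0; cleared 0 line(s) (total 0); column heights now [2 2 2 0 0 0], max=2
Drop 2: Z rot0 at col 0 lands with bottom-row=2; cleared 0 line(s) (total 0); column heights now [4 4 3 0 0 0], max=4
Drop 3: J rot3 at col 3 lands with bottom-row=0; cleared 0 line(s) (total 0); column heights now [4 4 3 1 3 0], max=4
Drop 4: L rot2 at col 2 lands with bottom-row=3; cleared 0 line(s) (total 0); column heights now [4 4 5 5 5 0], max=5
Drop 5: T rot2 at col 2 lands with bottom-row=5; cleared 0 line(s) (total 0); column heights now [4 4 7 7 7 0], max=7
Drop 6: L rot1 at col 4 lands with bottom-row=7; cleared 0 line(s) (total 0); column heights now [4 4 7 7 10 8], max=10

Answer: 4 4 7 7 10 8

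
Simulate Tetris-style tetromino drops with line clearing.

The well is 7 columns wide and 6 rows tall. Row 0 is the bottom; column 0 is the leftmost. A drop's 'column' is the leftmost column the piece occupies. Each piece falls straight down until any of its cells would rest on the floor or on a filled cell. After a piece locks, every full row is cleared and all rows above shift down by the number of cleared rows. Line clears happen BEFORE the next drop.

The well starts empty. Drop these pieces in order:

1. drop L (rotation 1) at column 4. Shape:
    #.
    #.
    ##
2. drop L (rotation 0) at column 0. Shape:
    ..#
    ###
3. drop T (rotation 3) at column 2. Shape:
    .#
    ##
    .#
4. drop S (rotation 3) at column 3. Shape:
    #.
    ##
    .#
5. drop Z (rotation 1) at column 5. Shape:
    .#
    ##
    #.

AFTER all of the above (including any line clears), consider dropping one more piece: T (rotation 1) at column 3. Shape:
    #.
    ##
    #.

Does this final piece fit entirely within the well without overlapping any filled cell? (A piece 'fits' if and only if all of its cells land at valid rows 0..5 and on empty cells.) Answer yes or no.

Drop 1: L rot1 at col 4 lands with bottom-row=0; cleared 0 line(s) (total 0); column heights now [0 0 0 0 3 1 0], max=3
Drop 2: L rot0 at col 0 lands with bottom-row=0; cleared 0 line(s) (total 0); column heights now [1 1 2 0 3 1 0], max=3
Drop 3: T rot3 at col 2 lands with bottom-row=1; cleared 0 line(s) (total 0); column heights now [1 1 3 4 3 1 0], max=4
Drop 4: S rot3 at col 3 lands with bottom-row=3; cleared 0 line(s) (total 0); column heights now [1 1 3 6 5 1 0], max=6
Drop 5: Z rot1 at col 5 lands with bottom-row=1; cleared 0 line(s) (total 0); column heights now [1 1 3 6 5 3 4], max=6
Test piece T rot1 at col 3 (width 2): heights before test = [1 1 3 6 5 3 4]; fits = False

Answer: no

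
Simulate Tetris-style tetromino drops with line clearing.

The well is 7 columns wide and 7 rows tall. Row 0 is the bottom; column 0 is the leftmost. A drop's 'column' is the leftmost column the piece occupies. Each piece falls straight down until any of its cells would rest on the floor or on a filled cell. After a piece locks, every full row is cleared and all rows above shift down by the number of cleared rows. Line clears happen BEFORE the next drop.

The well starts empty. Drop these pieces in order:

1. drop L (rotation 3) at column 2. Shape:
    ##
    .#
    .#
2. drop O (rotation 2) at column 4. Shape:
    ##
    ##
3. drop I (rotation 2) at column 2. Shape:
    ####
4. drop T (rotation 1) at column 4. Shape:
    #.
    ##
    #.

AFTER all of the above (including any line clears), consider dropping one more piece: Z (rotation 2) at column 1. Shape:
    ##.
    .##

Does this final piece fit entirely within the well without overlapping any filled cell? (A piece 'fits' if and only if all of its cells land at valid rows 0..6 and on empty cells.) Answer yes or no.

Drop 1: L rot3 at col 2 lands with bottom-row=0; cleared 0 line(s) (total 0); column heights now [0 0 3 3 0 0 0], max=3
Drop 2: O rot2 at col 4 lands with bottom-row=0; cleared 0 line(s) (total 0); column heights now [0 0 3 3 2 2 0], max=3
Drop 3: I rot2 at col 2 lands with bottom-row=3; cleared 0 line(s) (total 0); column heights now [0 0 4 4 4 4 0], max=4
Drop 4: T rot1 at col 4 lands with bottom-row=4; cleared 0 line(s) (total 0); column heights now [0 0 4 4 7 6 0], max=7
Test piece Z rot2 at col 1 (width 3): heights before test = [0 0 4 4 7 6 0]; fits = True

Answer: yes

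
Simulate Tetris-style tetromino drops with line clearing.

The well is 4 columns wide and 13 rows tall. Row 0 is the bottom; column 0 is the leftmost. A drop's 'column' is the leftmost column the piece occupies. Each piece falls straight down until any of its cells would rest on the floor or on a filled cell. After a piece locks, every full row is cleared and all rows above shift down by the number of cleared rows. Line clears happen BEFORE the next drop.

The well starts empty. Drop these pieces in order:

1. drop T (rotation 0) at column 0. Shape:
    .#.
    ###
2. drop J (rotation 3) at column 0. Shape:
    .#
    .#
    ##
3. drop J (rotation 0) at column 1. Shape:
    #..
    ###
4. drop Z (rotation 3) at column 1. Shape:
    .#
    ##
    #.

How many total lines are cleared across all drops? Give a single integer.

Answer: 0

Derivation:
Drop 1: T rot0 at col 0 lands with bottom-row=0; cleared 0 line(s) (total 0); column heights now [1 2 1 0], max=2
Drop 2: J rot3 at col 0 lands with bottom-row=2; cleared 0 line(s) (total 0); column heights now [3 5 1 0], max=5
Drop 3: J rot0 at col 1 lands with bottom-row=5; cleared 0 line(s) (total 0); column heights now [3 7 6 6], max=7
Drop 4: Z rot3 at col 1 lands with bottom-row=7; cleared 0 line(s) (total 0); column heights now [3 9 10 6], max=10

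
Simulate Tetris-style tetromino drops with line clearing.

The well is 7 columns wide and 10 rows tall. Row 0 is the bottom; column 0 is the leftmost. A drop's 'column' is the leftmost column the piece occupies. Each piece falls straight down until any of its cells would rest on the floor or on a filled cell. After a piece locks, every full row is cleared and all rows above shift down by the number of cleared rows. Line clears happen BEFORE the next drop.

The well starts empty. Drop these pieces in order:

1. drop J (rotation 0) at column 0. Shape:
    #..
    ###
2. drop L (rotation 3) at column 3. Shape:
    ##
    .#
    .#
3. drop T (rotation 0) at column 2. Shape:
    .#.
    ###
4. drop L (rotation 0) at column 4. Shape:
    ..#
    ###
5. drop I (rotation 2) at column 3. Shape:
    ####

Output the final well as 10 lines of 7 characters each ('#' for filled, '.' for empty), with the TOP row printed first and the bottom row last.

Drop 1: J rot0 at col 0 lands with bottom-row=0; cleared 0 line(s) (total 0); column heights now [2 1 1 0 0 0 0], max=2
Drop 2: L rot3 at col 3 lands with bottom-row=0; cleared 0 line(s) (total 0); column heights now [2 1 1 3 3 0 0], max=3
Drop 3: T rot0 at col 2 lands with bottom-row=3; cleared 0 line(s) (total 0); column heights now [2 1 4 5 4 0 0], max=5
Drop 4: L rot0 at col 4 lands with bottom-row=4; cleared 0 line(s) (total 0); column heights now [2 1 4 5 5 5 6], max=6
Drop 5: I rot2 at col 3 lands with bottom-row=6; cleared 0 line(s) (total 0); column heights now [2 1 4 7 7 7 7], max=7

Answer: .......
.......
.......
...####
......#
...####
..###..
...##..
#...#..
###.#..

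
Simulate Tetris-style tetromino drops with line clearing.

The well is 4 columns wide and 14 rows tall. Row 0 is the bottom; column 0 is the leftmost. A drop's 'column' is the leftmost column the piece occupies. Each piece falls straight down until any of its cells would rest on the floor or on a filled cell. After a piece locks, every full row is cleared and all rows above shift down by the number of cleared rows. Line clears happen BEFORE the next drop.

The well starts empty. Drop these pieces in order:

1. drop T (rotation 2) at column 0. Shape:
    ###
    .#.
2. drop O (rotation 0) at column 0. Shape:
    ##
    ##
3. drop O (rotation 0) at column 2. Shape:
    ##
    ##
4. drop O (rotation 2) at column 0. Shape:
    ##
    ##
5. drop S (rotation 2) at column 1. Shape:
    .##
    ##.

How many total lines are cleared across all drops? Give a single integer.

Drop 1: T rot2 at col 0 lands with bottom-row=0; cleared 0 line(s) (total 0); column heights now [2 2 2 0], max=2
Drop 2: O rot0 at col 0 lands with bottom-row=2; cleared 0 line(s) (total 0); column heights now [4 4 2 0], max=4
Drop 3: O rot0 at col 2 lands with bottom-row=2; cleared 2 line(s) (total 2); column heights now [2 2 2 0], max=2
Drop 4: O rot2 at col 0 lands with bottom-row=2; cleared 0 line(s) (total 2); column heights now [4 4 2 0], max=4
Drop 5: S rot2 at col 1 lands with bottom-row=4; cleared 0 line(s) (total 2); column heights now [4 5 6 6], max=6

Answer: 2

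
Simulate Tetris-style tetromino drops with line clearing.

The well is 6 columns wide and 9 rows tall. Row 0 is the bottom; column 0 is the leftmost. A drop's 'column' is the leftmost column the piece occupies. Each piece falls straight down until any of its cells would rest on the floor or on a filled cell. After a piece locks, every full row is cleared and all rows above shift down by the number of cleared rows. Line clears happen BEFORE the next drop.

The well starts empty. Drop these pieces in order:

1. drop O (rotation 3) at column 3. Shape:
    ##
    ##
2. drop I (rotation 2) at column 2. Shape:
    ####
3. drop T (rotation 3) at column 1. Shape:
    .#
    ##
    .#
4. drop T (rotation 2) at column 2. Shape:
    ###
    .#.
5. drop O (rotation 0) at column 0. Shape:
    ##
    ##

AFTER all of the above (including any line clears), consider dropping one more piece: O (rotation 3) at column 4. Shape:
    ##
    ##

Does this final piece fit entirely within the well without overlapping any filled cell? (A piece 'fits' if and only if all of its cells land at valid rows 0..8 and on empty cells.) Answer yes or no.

Drop 1: O rot3 at col 3 lands with bottom-row=0; cleared 0 line(s) (total 0); column heights now [0 0 0 2 2 0], max=2
Drop 2: I rot2 at col 2 lands with bottom-row=2; cleared 0 line(s) (total 0); column heights now [0 0 3 3 3 3], max=3
Drop 3: T rot3 at col 1 lands with bottom-row=3; cleared 0 line(s) (total 0); column heights now [0 5 6 3 3 3], max=6
Drop 4: T rot2 at col 2 lands with bottom-row=5; cleared 0 line(s) (total 0); column heights now [0 5 7 7 7 3], max=7
Drop 5: O rot0 at col 0 lands with bottom-row=5; cleared 0 line(s) (total 0); column heights now [7 7 7 7 7 3], max=7
Test piece O rot3 at col 4 (width 2): heights before test = [7 7 7 7 7 3]; fits = True

Answer: yes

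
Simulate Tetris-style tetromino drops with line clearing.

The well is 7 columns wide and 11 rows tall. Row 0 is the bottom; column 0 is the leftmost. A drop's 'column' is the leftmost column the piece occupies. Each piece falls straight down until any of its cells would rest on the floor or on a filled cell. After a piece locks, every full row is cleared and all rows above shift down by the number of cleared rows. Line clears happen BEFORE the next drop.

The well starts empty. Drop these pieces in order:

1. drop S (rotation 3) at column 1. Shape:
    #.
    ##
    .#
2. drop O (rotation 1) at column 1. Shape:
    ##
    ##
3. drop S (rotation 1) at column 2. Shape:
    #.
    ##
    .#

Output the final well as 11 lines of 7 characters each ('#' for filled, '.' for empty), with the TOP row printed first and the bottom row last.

Drop 1: S rot3 at col 1 lands with bottom-row=0; cleared 0 line(s) (total 0); column heights now [0 3 2 0 0 0 0], max=3
Drop 2: O rot1 at col 1 lands with bottom-row=3; cleared 0 line(s) (total 0); column heights now [0 5 5 0 0 0 0], max=5
Drop 3: S rot1 at col 2 lands with bottom-row=4; cleared 0 line(s) (total 0); column heights now [0 5 7 6 0 0 0], max=7

Answer: .......
.......
.......
.......
..#....
..##...
.###...
.##....
.#.....
.##....
..#....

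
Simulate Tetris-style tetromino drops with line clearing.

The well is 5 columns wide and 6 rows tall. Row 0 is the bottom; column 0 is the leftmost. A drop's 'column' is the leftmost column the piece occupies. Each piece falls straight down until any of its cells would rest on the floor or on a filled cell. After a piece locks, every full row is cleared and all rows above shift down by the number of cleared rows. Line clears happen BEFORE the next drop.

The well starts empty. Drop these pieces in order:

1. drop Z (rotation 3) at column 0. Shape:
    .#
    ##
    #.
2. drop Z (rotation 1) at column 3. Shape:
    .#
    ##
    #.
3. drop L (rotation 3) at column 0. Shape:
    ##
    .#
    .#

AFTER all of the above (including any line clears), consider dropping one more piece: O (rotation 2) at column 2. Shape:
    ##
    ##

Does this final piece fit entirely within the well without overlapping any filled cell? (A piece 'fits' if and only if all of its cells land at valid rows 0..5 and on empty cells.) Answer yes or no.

Drop 1: Z rot3 at col 0 lands with bottom-row=0; cleared 0 line(s) (total 0); column heights now [2 3 0 0 0], max=3
Drop 2: Z rot1 at col 3 lands with bottom-row=0; cleared 0 line(s) (total 0); column heights now [2 3 0 2 3], max=3
Drop 3: L rot3 at col 0 lands with bottom-row=3; cleared 0 line(s) (total 0); column heights now [6 6 0 2 3], max=6
Test piece O rot2 at col 2 (width 2): heights before test = [6 6 0 2 3]; fits = True

Answer: yes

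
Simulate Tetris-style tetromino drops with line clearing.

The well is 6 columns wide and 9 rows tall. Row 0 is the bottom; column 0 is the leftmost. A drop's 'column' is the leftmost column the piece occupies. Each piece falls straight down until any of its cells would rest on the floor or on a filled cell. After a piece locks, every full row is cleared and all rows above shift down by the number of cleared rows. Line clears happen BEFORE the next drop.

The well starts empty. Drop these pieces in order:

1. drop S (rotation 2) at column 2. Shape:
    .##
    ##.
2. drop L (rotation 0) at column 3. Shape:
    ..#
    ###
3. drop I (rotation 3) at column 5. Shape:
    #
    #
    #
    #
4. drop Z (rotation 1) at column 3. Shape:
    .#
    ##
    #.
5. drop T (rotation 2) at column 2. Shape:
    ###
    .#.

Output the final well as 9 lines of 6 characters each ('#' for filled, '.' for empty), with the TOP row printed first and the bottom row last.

Drop 1: S rot2 at col 2 lands with bottom-row=0; cleared 0 line(s) (total 0); column heights now [0 0 1 2 2 0], max=2
Drop 2: L rot0 at col 3 lands with bottom-row=2; cleared 0 line(s) (total 0); column heights now [0 0 1 3 3 4], max=4
Drop 3: I rot3 at col 5 lands with bottom-row=4; cleared 0 line(s) (total 0); column heights now [0 0 1 3 3 8], max=8
Drop 4: Z rot1 at col 3 lands with bottom-row=3; cleared 0 line(s) (total 0); column heights now [0 0 1 5 6 8], max=8
Drop 5: T rot2 at col 2 lands with bottom-row=5; cleared 0 line(s) (total 0); column heights now [0 0 7 7 7 8], max=8

Answer: ......
.....#
..####
...###
...###
...#.#
...###
...##.
..##..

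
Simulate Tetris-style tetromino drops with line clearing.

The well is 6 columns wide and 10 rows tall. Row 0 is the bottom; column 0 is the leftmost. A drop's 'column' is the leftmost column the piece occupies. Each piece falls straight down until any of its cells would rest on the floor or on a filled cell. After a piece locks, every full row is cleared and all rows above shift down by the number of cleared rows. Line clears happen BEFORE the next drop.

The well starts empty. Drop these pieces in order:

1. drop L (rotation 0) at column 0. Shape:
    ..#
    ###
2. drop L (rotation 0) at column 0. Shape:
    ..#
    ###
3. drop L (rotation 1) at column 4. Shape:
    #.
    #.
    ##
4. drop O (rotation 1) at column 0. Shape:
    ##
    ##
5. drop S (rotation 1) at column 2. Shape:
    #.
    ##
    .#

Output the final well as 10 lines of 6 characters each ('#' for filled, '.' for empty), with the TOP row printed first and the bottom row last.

Answer: ......
......
......
......
..#...
####..
####..
###.#.
..#.#.
###.##

Derivation:
Drop 1: L rot0 at col 0 lands with bottom-row=0; cleared 0 line(s) (total 0); column heights now [1 1 2 0 0 0], max=2
Drop 2: L rot0 at col 0 lands with bottom-row=2; cleared 0 line(s) (total 0); column heights now [3 3 4 0 0 0], max=4
Drop 3: L rot1 at col 4 lands with bottom-row=0; cleared 0 line(s) (total 0); column heights now [3 3 4 0 3 1], max=4
Drop 4: O rot1 at col 0 lands with bottom-row=3; cleared 0 line(s) (total 0); column heights now [5 5 4 0 3 1], max=5
Drop 5: S rot1 at col 2 lands with bottom-row=3; cleared 0 line(s) (total 0); column heights now [5 5 6 5 3 1], max=6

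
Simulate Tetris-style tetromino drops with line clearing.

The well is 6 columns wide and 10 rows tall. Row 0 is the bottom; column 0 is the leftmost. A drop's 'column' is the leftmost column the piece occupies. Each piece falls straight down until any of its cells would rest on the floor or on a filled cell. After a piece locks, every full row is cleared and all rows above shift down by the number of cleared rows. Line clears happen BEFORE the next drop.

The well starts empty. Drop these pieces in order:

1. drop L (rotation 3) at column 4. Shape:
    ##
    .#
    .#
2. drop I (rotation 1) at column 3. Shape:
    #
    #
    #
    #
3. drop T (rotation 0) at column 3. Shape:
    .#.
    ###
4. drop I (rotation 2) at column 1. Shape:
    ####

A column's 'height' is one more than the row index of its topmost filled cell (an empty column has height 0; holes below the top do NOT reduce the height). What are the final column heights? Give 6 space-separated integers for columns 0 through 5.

Answer: 0 7 7 7 7 5

Derivation:
Drop 1: L rot3 at col 4 lands with bottom-row=0; cleared 0 line(s) (total 0); column heights now [0 0 0 0 3 3], max=3
Drop 2: I rot1 at col 3 lands with bottom-row=0; cleared 0 line(s) (total 0); column heights now [0 0 0 4 3 3], max=4
Drop 3: T rot0 at col 3 lands with bottom-row=4; cleared 0 line(s) (total 0); column heights now [0 0 0 5 6 5], max=6
Drop 4: I rot2 at col 1 lands with bottom-row=6; cleared 0 line(s) (total 0); column heights now [0 7 7 7 7 5], max=7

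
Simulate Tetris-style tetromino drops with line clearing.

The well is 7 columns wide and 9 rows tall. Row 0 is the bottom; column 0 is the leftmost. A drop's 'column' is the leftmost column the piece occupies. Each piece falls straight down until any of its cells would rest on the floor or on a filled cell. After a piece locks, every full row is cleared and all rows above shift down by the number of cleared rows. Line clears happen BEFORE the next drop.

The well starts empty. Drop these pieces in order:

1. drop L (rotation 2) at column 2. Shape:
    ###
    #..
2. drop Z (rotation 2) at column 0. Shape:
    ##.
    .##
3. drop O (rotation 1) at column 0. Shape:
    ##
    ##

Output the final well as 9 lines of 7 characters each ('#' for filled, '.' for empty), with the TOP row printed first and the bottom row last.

Answer: .......
.......
.......
##.....
##.....
##.....
.##....
..###..
..#....

Derivation:
Drop 1: L rot2 at col 2 lands with bottom-row=0; cleared 0 line(s) (total 0); column heights now [0 0 2 2 2 0 0], max=2
Drop 2: Z rot2 at col 0 lands with bottom-row=2; cleared 0 line(s) (total 0); column heights now [4 4 3 2 2 0 0], max=4
Drop 3: O rot1 at col 0 lands with bottom-row=4; cleared 0 line(s) (total 0); column heights now [6 6 3 2 2 0 0], max=6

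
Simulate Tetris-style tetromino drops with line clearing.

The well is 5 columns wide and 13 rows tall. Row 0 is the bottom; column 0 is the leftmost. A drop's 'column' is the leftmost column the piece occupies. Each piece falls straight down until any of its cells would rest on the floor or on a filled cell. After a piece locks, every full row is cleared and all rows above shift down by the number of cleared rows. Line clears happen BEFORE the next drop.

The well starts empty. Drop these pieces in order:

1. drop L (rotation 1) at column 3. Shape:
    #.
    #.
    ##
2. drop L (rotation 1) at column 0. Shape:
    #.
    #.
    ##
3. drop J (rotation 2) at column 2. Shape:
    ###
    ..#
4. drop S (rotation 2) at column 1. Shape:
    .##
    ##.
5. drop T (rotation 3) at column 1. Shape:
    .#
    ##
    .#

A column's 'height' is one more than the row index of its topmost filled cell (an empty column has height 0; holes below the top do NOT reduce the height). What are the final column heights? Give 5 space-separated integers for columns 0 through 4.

Drop 1: L rot1 at col 3 lands with bottom-row=0; cleared 0 line(s) (total 0); column heights now [0 0 0 3 1], max=3
Drop 2: L rot1 at col 0 lands with bottom-row=0; cleared 0 line(s) (total 0); column heights now [3 1 0 3 1], max=3
Drop 3: J rot2 at col 2 lands with bottom-row=2; cleared 0 line(s) (total 0); column heights now [3 1 4 4 4], max=4
Drop 4: S rot2 at col 1 lands with bottom-row=4; cleared 0 line(s) (total 0); column heights now [3 5 6 6 4], max=6
Drop 5: T rot3 at col 1 lands with bottom-row=6; cleared 0 line(s) (total 0); column heights now [3 8 9 6 4], max=9

Answer: 3 8 9 6 4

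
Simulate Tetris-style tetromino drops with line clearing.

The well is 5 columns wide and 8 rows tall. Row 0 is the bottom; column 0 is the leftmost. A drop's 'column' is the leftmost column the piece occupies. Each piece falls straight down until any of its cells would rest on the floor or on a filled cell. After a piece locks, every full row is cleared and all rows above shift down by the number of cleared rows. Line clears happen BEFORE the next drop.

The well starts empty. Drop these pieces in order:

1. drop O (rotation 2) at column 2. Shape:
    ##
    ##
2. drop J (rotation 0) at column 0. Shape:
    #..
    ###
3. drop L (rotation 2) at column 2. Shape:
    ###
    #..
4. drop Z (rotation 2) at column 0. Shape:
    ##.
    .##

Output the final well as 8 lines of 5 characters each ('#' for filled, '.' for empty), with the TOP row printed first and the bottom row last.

Answer: .....
##...
.##..
..###
#.#..
###..
..##.
..##.

Derivation:
Drop 1: O rot2 at col 2 lands with bottom-row=0; cleared 0 line(s) (total 0); column heights now [0 0 2 2 0], max=2
Drop 2: J rot0 at col 0 lands with bottom-row=2; cleared 0 line(s) (total 0); column heights now [4 3 3 2 0], max=4
Drop 3: L rot2 at col 2 lands with bottom-row=3; cleared 0 line(s) (total 0); column heights now [4 3 5 5 5], max=5
Drop 4: Z rot2 at col 0 lands with bottom-row=5; cleared 0 line(s) (total 0); column heights now [7 7 6 5 5], max=7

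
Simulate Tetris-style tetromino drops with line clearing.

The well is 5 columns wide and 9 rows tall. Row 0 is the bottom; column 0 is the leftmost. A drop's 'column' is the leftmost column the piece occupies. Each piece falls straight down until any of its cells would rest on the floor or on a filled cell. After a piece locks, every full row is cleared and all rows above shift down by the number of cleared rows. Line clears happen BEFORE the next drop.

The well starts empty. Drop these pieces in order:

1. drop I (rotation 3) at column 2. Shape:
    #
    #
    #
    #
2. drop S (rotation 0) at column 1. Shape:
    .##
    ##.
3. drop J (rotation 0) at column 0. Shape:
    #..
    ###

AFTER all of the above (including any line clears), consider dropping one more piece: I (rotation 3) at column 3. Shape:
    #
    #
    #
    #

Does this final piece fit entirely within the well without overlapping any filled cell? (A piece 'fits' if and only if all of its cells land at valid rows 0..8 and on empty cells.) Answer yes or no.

Drop 1: I rot3 at col 2 lands with bottom-row=0; cleared 0 line(s) (total 0); column heights now [0 0 4 0 0], max=4
Drop 2: S rot0 at col 1 lands with bottom-row=4; cleared 0 line(s) (total 0); column heights now [0 5 6 6 0], max=6
Drop 3: J rot0 at col 0 lands with bottom-row=6; cleared 0 line(s) (total 0); column heights now [8 7 7 6 0], max=8
Test piece I rot3 at col 3 (width 1): heights before test = [8 7 7 6 0]; fits = False

Answer: no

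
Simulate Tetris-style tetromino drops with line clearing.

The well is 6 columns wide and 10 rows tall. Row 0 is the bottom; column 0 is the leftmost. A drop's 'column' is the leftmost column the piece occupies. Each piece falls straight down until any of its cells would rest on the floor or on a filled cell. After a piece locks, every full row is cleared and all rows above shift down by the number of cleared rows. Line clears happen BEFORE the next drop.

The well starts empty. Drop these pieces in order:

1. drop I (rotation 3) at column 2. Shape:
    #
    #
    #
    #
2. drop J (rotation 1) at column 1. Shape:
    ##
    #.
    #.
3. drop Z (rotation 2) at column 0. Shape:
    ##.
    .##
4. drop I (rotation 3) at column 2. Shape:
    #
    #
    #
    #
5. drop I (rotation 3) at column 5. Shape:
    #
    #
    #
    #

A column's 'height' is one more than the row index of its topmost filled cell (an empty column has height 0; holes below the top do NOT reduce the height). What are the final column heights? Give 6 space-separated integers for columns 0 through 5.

Answer: 7 7 10 0 0 4

Derivation:
Drop 1: I rot3 at col 2 lands with bottom-row=0; cleared 0 line(s) (total 0); column heights now [0 0 4 0 0 0], max=4
Drop 2: J rot1 at col 1 lands with bottom-row=2; cleared 0 line(s) (total 0); column heights now [0 5 5 0 0 0], max=5
Drop 3: Z rot2 at col 0 lands with bottom-row=5; cleared 0 line(s) (total 0); column heights now [7 7 6 0 0 0], max=7
Drop 4: I rot3 at col 2 lands with bottom-row=6; cleared 0 line(s) (total 0); column heights now [7 7 10 0 0 0], max=10
Drop 5: I rot3 at col 5 lands with bottom-row=0; cleared 0 line(s) (total 0); column heights now [7 7 10 0 0 4], max=10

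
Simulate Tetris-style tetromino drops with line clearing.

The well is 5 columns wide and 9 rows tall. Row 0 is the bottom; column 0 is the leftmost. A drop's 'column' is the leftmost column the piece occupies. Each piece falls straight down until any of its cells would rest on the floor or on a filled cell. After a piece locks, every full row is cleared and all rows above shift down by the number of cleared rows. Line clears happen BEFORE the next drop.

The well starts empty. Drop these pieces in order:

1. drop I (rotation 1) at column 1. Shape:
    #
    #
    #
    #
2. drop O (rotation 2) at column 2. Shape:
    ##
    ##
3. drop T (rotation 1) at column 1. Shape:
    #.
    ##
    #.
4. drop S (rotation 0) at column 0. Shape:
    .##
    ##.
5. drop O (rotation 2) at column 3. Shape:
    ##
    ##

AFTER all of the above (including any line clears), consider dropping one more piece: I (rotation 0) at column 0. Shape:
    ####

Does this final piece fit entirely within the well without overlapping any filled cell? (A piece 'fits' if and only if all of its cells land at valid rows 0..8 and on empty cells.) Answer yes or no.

Answer: no

Derivation:
Drop 1: I rot1 at col 1 lands with bottom-row=0; cleared 0 line(s) (total 0); column heights now [0 4 0 0 0], max=4
Drop 2: O rot2 at col 2 lands with bottom-row=0; cleared 0 line(s) (total 0); column heights now [0 4 2 2 0], max=4
Drop 3: T rot1 at col 1 lands with bottom-row=4; cleared 0 line(s) (total 0); column heights now [0 7 6 2 0], max=7
Drop 4: S rot0 at col 0 lands with bottom-row=7; cleared 0 line(s) (total 0); column heights now [8 9 9 2 0], max=9
Drop 5: O rot2 at col 3 lands with bottom-row=2; cleared 0 line(s) (total 0); column heights now [8 9 9 4 4], max=9
Test piece I rot0 at col 0 (width 4): heights before test = [8 9 9 4 4]; fits = False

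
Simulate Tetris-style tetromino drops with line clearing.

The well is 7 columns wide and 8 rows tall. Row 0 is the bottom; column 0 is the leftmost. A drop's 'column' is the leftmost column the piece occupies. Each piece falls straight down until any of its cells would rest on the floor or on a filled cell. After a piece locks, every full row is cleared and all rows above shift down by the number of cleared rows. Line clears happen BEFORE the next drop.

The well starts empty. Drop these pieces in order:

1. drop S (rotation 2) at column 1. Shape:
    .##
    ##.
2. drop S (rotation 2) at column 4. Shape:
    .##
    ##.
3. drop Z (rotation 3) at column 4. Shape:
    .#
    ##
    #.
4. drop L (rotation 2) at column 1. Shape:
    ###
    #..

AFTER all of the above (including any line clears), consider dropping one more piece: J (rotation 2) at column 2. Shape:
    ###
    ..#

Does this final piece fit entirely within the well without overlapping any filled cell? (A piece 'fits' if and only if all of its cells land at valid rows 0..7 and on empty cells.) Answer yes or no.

Drop 1: S rot2 at col 1 lands with bottom-row=0; cleared 0 line(s) (total 0); column heights now [0 1 2 2 0 0 0], max=2
Drop 2: S rot2 at col 4 lands with bottom-row=0; cleared 0 line(s) (total 0); column heights now [0 1 2 2 1 2 2], max=2
Drop 3: Z rot3 at col 4 lands with bottom-row=1; cleared 0 line(s) (total 0); column heights now [0 1 2 2 3 4 2], max=4
Drop 4: L rot2 at col 1 lands with bottom-row=1; cleared 0 line(s) (total 0); column heights now [0 3 3 3 3 4 2], max=4
Test piece J rot2 at col 2 (width 3): heights before test = [0 3 3 3 3 4 2]; fits = True

Answer: yes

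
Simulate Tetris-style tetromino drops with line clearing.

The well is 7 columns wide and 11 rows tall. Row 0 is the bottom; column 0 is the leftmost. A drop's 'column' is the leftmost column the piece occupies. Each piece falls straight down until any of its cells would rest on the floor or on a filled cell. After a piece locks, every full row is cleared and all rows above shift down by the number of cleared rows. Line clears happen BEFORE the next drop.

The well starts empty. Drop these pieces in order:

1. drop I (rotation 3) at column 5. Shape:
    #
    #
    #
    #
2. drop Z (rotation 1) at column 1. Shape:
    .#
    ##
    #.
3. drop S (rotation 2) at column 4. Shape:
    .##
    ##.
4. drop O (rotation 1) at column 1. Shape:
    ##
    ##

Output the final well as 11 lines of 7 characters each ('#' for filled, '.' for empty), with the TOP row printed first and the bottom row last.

Answer: .......
.......
.......
.......
.......
.....##
.##.##.
.##..#.
..#..#.
.##..#.
.#...#.

Derivation:
Drop 1: I rot3 at col 5 lands with bottom-row=0; cleared 0 line(s) (total 0); column heights now [0 0 0 0 0 4 0], max=4
Drop 2: Z rot1 at col 1 lands with bottom-row=0; cleared 0 line(s) (total 0); column heights now [0 2 3 0 0 4 0], max=4
Drop 3: S rot2 at col 4 lands with bottom-row=4; cleared 0 line(s) (total 0); column heights now [0 2 3 0 5 6 6], max=6
Drop 4: O rot1 at col 1 lands with bottom-row=3; cleared 0 line(s) (total 0); column heights now [0 5 5 0 5 6 6], max=6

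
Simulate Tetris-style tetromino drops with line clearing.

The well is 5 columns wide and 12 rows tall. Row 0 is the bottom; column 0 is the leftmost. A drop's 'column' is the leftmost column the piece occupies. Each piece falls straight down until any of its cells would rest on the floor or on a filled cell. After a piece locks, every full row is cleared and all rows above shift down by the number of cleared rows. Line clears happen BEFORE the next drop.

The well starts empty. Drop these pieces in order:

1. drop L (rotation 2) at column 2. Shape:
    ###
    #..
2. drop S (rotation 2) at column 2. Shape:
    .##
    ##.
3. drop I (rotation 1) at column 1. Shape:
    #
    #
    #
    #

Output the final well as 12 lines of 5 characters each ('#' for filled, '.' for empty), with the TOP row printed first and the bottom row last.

Answer: .....
.....
.....
.....
.....
.....
.....
.....
.#.##
.###.
.####
.##..

Derivation:
Drop 1: L rot2 at col 2 lands with bottom-row=0; cleared 0 line(s) (total 0); column heights now [0 0 2 2 2], max=2
Drop 2: S rot2 at col 2 lands with bottom-row=2; cleared 0 line(s) (total 0); column heights now [0 0 3 4 4], max=4
Drop 3: I rot1 at col 1 lands with bottom-row=0; cleared 0 line(s) (total 0); column heights now [0 4 3 4 4], max=4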